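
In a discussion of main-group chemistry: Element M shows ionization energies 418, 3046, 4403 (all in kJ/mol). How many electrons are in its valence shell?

Look for the largest jump between consecutive ionization energies: IE2/IE1 ≈ 7.3, far larger than any earlier ratio.
That jump marks the point where a core electron is being removed. So the atom has 1 valence electron.

1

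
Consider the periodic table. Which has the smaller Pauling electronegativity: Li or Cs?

Cs

Li is in period 2, group 1; Cs is in period 6, group 1.
Electronegativity increases across a period and decreases down a group, tracking effective nuclear charge and atomic size.
All are in group 1, so electronegativity increases up the group.
So Cs has the smaller Pauling electronegativity (Cs < Li).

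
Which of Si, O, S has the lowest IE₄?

Si

The fourth ionization energy removes an electron from the +3 ion. For each element: Si³⁺ still has 1 valence electron; O³⁺ still has 3 valence electrons; S³⁺ still has 3 valence electrons.
All are still removing valence electrons, so compare the +3 ions as you would atoms: IE_4 generally rises across a period (higher Z_eff) and falls down a group (larger shell), subject to the usual subshell exceptions.
Valence configurations: Si³⁺ [Ne]3s¹, O³⁺ [He]2s²2p¹, S³⁺ [Ne]3s²3p¹.
Tabulated IE_4 (kJ/mol): Si 4356, O 7469, S 4556.
So the fourth ionization energies run Si < S < O.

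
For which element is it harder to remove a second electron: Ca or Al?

Al

The second ionization energy removes an electron from the +1 ion. For each element: Ca⁺ still has 1 valence electron; Al⁺ still has 2 valence electrons.
All are still removing valence electrons, so compare the +1 ions as you would atoms: IE_2 generally rises across a period (higher Z_eff) and falls down a group (larger shell), subject to the usual subshell exceptions.
Valence configurations: Ca⁺ [Ar]4s¹, Al⁺ [Ne]3s².
The numbers (kJ/mol): Ca 1145, Al 1817.
Putting it together, IE_2: Ca < Al.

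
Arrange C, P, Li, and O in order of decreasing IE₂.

Li, O, C, P

IE_2 is the cost of taking one more electron from the +1 cation: C⁺ still has 3 valence electrons; P⁺ still has 4 valence electrons; Li⁺ is the bare [He] core; O⁺ still has 5 valence electrons.
Breaking into a closed-shell core is much more expensive than removing a leftover valence electron — Li has the largest IE_2 here.
Valence configurations: C⁺ [He]2s²2p¹, P⁺ [Ne]3s²3p², O⁺ [He]2s²2p³.
The numbers (kJ/mol): C 2353, P 1907, Li 7298, O 3388.
Hence IE_2: P < C < O < Li.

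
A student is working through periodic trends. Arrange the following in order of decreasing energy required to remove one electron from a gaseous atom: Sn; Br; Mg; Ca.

Br > Mg > Sn > Ca

Across a period the outer electron is held more tightly (higher IE₁); down a group it sits in a higher shell, more shielded, and comes off more easily.
Here both period and group differ, so the two effects have to be weighed against each other.
Sn > Ca: the two effects oppose for this pair; the across-period effect wins (709 vs 590 kJ/mol).
Mg > Sn: period and group pull opposite ways; the down-group shift dominates (738 vs 709 kJ/mol).
Br > Mg: the two effects oppose for this pair; the across-period effect wins (1140 vs 738 kJ/mol).
Approximate values (kJ/mol): Mg 738, Ca 590, Br 1140, Sn 709.
So from highest to lowest: Br > Mg > Sn > Ca.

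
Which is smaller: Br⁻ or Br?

Forming Br⁻ adds 1 electron to Br. More electron–electron repulsion in the same shell, with unchanged nuclear charge, lets the cloud expand.
An anion is larger than its parent atom: Br⁻ > Br.

Br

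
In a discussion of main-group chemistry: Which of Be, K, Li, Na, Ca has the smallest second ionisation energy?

After 1 electron has been removed, what remains? Be⁺ still has 1 valence electron; K⁺ is the bare [Ar] core; Li⁺ is the bare [He] core; Na⁺ is the bare [Ne] core; Ca⁺ still has 1 valence electron.
Core electrons are held far more tightly than valence electrons, so K, Na and Li top the IE_2 order.
Valence configurations: Be⁺ [He]2s¹, Ca⁺ [Ar]4s¹.
Approximate IE_2 values (kJ/mol): Be 1757, K 3052, Li 7298, Na 4562, Ca 1145.
Hence IE_2: Ca < Be < K < Na < Li.

Ca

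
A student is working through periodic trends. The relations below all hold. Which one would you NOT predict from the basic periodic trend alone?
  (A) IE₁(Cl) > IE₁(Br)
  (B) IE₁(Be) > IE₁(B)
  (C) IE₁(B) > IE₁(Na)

(B)

The general trend: first ionization energy increases across a period and decreases down a group.
(A) Cl (period 3, group 17) vs Br (period 4, group 17): the stated order agrees with the simple trend.
(B) Be (period 2, group 2) vs B (period 2, group 13): the stated order contradicts the simple trend.
(C) B (period 2, group 13) vs Na (period 3, group 1): the stated order agrees with the simple trend.
The exception is (B): removing B's lone 2p electron is easier than breaking Be's filled 2s².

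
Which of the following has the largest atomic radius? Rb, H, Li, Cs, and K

Cs

H is in period 1, group 1; Li is in period 2, group 1; K is in period 4, group 1; Rb is in period 5, group 1; Cs is in period 6, group 1.
Across a period the added protons contract the valence shell; down a group each new principal shell makes the atom larger.
All are in group 1, so atomic radius increases down the group.
The largest atomic radius among these belongs to Cs.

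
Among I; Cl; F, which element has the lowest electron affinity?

I

Atoms with high Z_eff and room in the valence shell (especially the halogens) have the most exothermic electron affinities.
All are in group 17; the group trend (electron affinity increases up the group) applies, with the exception below.
Note the exception: Cl has a higher electron affinity than F, contrary to the simple trend — F's small 2p subshell makes the incoming electron feel strong e⁻–e⁻ repulsion, so Cl actually releases more energy on gaining an electron.
Tabulated electron affinity (kJ/mol): F 328, Cl 349, I 295.
The lowest electron affinity among these belongs to I.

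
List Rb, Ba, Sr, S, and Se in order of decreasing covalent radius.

Rb > Ba > Sr > Se > S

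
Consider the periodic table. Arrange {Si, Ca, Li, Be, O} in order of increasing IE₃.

Si < Ca < O < Li < Be

The third ionization energy removes an electron from the +2 ion. For each element: Si²⁺ still has 2 valence electrons; Ca²⁺ is the bare [Ar] core; Li²⁺ is already 1 electron into the core; Be²⁺ is the bare [He] core; O²⁺ still has 4 valence electrons.
Usually core removal costs more than valence removal, but here the competition is close: a tightly held n=2 valence electron can cost more to remove than an n=3 core electron, so the actual values have to decide it.
Valence configurations: Si²⁺ [Ne]3s², O²⁺ [He]2s²2p².
Tabulated IE_3 (kJ/mol): Si 3232, Ca 4912, Li 11815, Be 14849, O 5300.
Hence IE_3: Si < Ca < O < Li < Be.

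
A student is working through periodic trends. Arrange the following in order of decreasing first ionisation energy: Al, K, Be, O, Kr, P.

Kr, O, P, Be, Al, K

Be is in period 2, group 2; O is in period 2, group 16; Al is in period 3, group 13; P is in period 3, group 15; K is in period 4, group 1; Kr is in period 4, group 18.
First ionization energy rises across a period (greater Z_eff holds electrons more tightly) and falls down a group (valence electrons are farther from the nucleus).
These span different periods and groups, so the two trends combine.
Al > K: both effects reinforce here, so Al is clearly the higher of the two.
Be > Al: period and group pull opposite ways; the down-group shift dominates (900 vs 578 kJ/mol).
P > Be: period and group pull opposite ways; the across-period shift dominates (1012 vs 900 kJ/mol).
O > P: relative to P, both the across-period and down-group shifts push O's first ionization energy up.
Kr > O: period and group pull opposite ways; the across-period shift dominates (1351 vs 1314 kJ/mol).
Tabulated first ionization energy (kJ/mol): Be 900, O 1314, Al 578, P 1012, K 419, Kr 1351.
So from highest to lowest: Kr > O > P > Be > Al > K.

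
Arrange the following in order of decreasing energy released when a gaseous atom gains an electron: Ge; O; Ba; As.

O > Ge > As > Ba

O is in period 2, group 16; Ge is in period 4, group 14; As is in period 4, group 15; Ba is in period 6, group 2.
Adding an electron releases more energy for atoms nearer the top right (short of the noble gases).
These span different periods and groups, so the two trends combine.
As > Ba: relative to Ba, both the across-period and down-group shifts push As's electron affinity up.
Ge > As: this pair runs against the simple trend — see the exception note.
O > Ge: relative to Ge, both the across-period and down-group shifts push O's electron affinity up.
Note the exception: Ge has a higher electron affinity than As, contrary to the simple trend — adding an electron to As's half-filled 4p³ is unfavourable, so Ge (4p²) has the more exothermic EA.
Approximate values (kJ/mol): O 141, Ge 119, As 78, Ba 14.
So from highest to lowest: O > Ge > As > Ba.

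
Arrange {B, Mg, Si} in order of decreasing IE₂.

B > Si > Mg

Consider each +1 ion: B⁺ still has 2 valence electrons; Mg⁺ still has 1 valence electron; Si⁺ still has 3 valence electrons.
All are still removing valence electrons, so compare the +1 ions as you would atoms: IE_2 generally rises across a period (higher Z_eff) and falls down a group (larger shell), subject to the usual subshell exceptions.
Valence configurations: B⁺ [He]2s², Mg⁺ [Ne]3s¹, Si⁺ [Ne]3s²3p¹.
Tabulated IE_2 (kJ/mol): B 2427, Mg 1451, Si 1577.
Overall IE_2 order: Mg < Si < B.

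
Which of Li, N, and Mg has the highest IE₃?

Li

The third ionization energy removes an electron from the +2 ion. For each element: Li²⁺ is already 1 electron into the core; N²⁺ still has 3 valence electrons; Mg²⁺ is the bare [Ne] core.
Breaking into a closed-shell core is much more expensive than removing a leftover valence electron — Mg and Li have the largest IE_3 here.
Tabulated IE_3 (kJ/mol): Li 11815, N 4578, Mg 7733.
Putting it together, IE_3: N < Mg < Li.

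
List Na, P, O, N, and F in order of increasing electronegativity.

Na < P < N < O < F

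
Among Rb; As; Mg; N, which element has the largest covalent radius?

Rb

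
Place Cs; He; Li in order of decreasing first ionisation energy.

Removing the outermost electron gets harder across a period and easier down a group.
Neither a single period nor a single group — weigh both effects.
Li > Cs: they share group 1; the group trend gives Li the larger value.
He > Li: relative to Li, both the across-period and down-group shifts push He's first ionization energy up.
Tabulated first ionization energy (kJ/mol): He 2372, Li 520, Cs 376.
So from highest to lowest: He > Li > Cs.

He > Li > Cs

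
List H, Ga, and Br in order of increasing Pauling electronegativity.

Ga < H < Br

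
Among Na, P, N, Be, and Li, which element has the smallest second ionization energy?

Be

IE_2 is the cost of taking one more electron from the +1 cation: Na⁺ is the bare [Ne] core; P⁺ still has 4 valence electrons; N⁺ still has 4 valence electrons; Be⁺ still has 1 valence electron; Li⁺ is the bare [He] core.
Core electrons are held far more tightly than valence electrons, so Na and Li top the IE_2 order.
Valence configurations: P⁺ [Ne]3s²3p², N⁺ [He]2s²2p², Be⁺ [He]2s¹.
Tabulated IE_2 (kJ/mol): Na 4562, P 1907, N 2856, Be 1757, Li 7298.
Putting it together, IE_2: Be < P < N < Na < Li.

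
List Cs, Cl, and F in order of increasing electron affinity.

Cs < F < Cl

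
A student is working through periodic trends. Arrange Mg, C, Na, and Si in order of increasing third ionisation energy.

After 2 electrons have been removed, what remains? Mg²⁺ is the bare [Ne] core; C²⁺ still has 2 valence electrons; Na²⁺ is already 1 electron into the core; Si²⁺ still has 2 valence electrons.
Pulling an electron out of a noble-gas core costs far more than removing a remaining valence electron, so Na and Mg sit at the high end of IE_3.
Valence configurations: C²⁺ [He]2s², Si²⁺ [Ne]3s².
Tabulated IE_3 (kJ/mol): Mg 7733, C 4620, Na 6910, Si 3232.
Overall IE_3 order: Si < C < Na < Mg.

Si < C < Na < Mg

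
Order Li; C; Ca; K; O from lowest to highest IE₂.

Consider each +1 ion: Li⁺ is the bare [He] core; C⁺ still has 3 valence electrons; Ca⁺ still has 1 valence electron; K⁺ is the bare [Ar] core; O⁺ still has 5 valence electrons.
Usually core removal costs more than valence removal, but here the competition is close: a tightly held n=2 valence electron can cost more to remove than an n=3 core electron, so the actual values have to decide it.
Valence configurations: C⁺ [He]2s²2p¹, Ca⁺ [Ar]4s¹, O⁺ [He]2s²2p³.
The numbers (kJ/mol): Li 7298, C 2353, Ca 1145, K 3052, O 3388.
So the second ionization energies run Ca < C < K < O < Li.

Ca, C, K, O, Li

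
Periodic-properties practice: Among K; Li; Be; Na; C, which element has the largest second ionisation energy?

Li

Consider each +1 ion: K⁺ is the bare [Ar] core; Li⁺ is the bare [He] core; Be⁺ still has 1 valence electron; Na⁺ is the bare [Ne] core; C⁺ still has 3 valence electrons.
Core electrons are held far more tightly than valence electrons, so K, Na and Li top the IE_2 order.
Valence configurations: Be⁺ [He]2s¹, C⁺ [He]2s²2p¹.
Tabulated IE_2 (kJ/mol): K 3052, Li 7298, Be 1757, Na 4562, C 2353.
Overall IE_2 order: Be < C < K < Na < Li.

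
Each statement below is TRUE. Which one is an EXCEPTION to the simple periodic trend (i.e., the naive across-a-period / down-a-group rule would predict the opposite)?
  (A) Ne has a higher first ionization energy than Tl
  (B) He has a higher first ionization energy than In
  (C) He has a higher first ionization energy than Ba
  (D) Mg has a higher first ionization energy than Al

(D)

The general trend: first ionization energy increases across a period and decreases down a group.
(A) Ne (period 2, group 18) vs Tl (period 6, group 13): the stated order agrees with the simple trend.
(B) He (period 1, group 18) vs In (period 5, group 13): the stated order agrees with the simple trend.
(C) He (period 1, group 18) vs Ba (period 6, group 2): the stated order agrees with the simple trend.
(D) Mg (period 3, group 2) vs Al (period 3, group 13): the stated order contradicts the simple trend.
The exception is (D): Al's single 3p electron is easier to remove than one from Mg's filled 3s².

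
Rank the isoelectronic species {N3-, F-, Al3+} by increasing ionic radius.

Al3+ < F- < N3-

All of these have 10 electrons, so size is governed by nuclear charge alone: the more protons, the stronger the pull on the same electron cloud, and the smaller the ion.
Nuclear charges: Al3+ (Z=13), F- (Z=9), N3- (Z=7).
Smallest to largest: Al3+ < F- < N3-.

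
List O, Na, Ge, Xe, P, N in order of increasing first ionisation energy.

Na < Ge < P < Xe < O < N

N is in period 2, group 15; O is in period 2, group 16; Na is in period 3, group 1; P is in period 3, group 15; Ge is in period 4, group 14; Xe is in period 5, group 18.
First ionization energy rises across a period (greater Z_eff holds electrons more tightly) and falls down a group (valence electrons are farther from the nucleus).
Here both period and group differ, so the two effects have to be weighed against each other.
Ge > Na: period and group pull opposite ways; the across-period shift dominates (762 vs 496 kJ/mol).
P > Ge: relative to Ge, both the across-period and down-group shifts push P's first ionization energy up.
Xe > P: the two effects oppose for this pair; the across-period effect wins (1170 vs 1012 kJ/mol).
O > Xe: the two effects oppose for this pair; the down-group effect wins (1314 vs 1170 kJ/mol).
N > O: this pair runs against the simple trend — see the exception note.
Note the exception: N has a higher first ionization energy than O, contrary to the simple trend — pairing an electron in O's 2p⁴ costs repulsion energy, so O ionizes more easily than half-filled N (2p³).
Approximate values (kJ/mol): N 1402, O 1314, Na 496, P 1012, Ge 762, Xe 1170.
So from lowest to highest: Na < Ge < P < Xe < O < N.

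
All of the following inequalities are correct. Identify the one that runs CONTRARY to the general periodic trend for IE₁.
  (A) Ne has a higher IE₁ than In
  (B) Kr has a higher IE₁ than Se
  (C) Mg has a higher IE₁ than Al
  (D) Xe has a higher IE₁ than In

The general trend: IE₁ increases across a period and decreases down a group.
(A) Ne (period 2, group 18) vs In (period 5, group 13): the stated order agrees with the simple trend.
(B) Kr (period 4, group 18) vs Se (period 4, group 16): the stated order agrees with the simple trend.
(C) Mg (period 3, group 2) vs Al (period 3, group 13): the stated order contradicts the simple trend.
(D) Xe (period 5, group 18) vs In (period 5, group 13): the stated order agrees with the simple trend.
The exception is (C): Al's single 3p electron is easier to remove than one from Mg's filled 3s².

(C)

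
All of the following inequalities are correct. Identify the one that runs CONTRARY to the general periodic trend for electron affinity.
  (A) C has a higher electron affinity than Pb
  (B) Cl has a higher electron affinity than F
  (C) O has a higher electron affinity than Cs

(B)

The general trend: electron affinity increases across a period and decreases down a group.
(A) C (period 2, group 14) vs Pb (period 6, group 14): the stated order agrees with the simple trend.
(B) Cl (period 3, group 17) vs F (period 2, group 17): the stated order contradicts the simple trend.
(C) O (period 2, group 16) vs Cs (period 6, group 1): the stated order agrees with the simple trend.
The exception is (B): F's small 2p subshell makes the incoming electron feel strong e⁻–e⁻ repulsion, so Cl actually releases more energy on gaining an electron.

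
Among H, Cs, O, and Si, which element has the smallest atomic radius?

H

H is in period 1, group 1; O is in period 2, group 16; Si is in period 3, group 14; Cs is in period 6, group 1.
Across a period the added protons contract the valence shell; down a group each new principal shell makes the atom larger.
Neither a single period nor a single group — weigh both effects.
O > H: period and group pull opposite ways; the down-group shift dominates (63 vs 32 pm).
Si > O: relative to O, both the across-period and down-group shifts push Si's atomic radius up.
Cs > Si: both effects reinforce here, so Cs is clearly the larger of the two.
Approximate values (pm): H 32, O 63, Si 116, Cs 232.
The smallest atomic radius among these belongs to H.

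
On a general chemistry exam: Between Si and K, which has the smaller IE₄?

Si

After 3 electrons have been removed, what remains? Si³⁺ still has 1 valence electron; K³⁺ is already 2 electrons into the core.
Pulling an electron out of a noble-gas core costs far more than removing a remaining valence electron, so K sits at the high end of IE_4.
The numbers (kJ/mol): Si 4356, K 5877.
So the fourth ionization energies run Si < K.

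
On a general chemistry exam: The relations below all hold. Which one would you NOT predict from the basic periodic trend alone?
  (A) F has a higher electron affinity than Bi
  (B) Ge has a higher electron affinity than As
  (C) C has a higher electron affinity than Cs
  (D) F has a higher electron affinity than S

The general trend: electron affinity increases across a period and decreases down a group.
(A) F (period 2, group 17) vs Bi (period 6, group 15): the stated order agrees with the simple trend.
(B) Ge (period 4, group 14) vs As (period 4, group 15): the stated order contradicts the simple trend.
(C) C (period 2, group 14) vs Cs (period 6, group 1): the stated order agrees with the simple trend.
(D) F (period 2, group 17) vs S (period 3, group 16): the stated order agrees with the simple trend.
The exception is (B): adding an electron to As's half-filled 4p³ is unfavourable, so Ge (4p²) has the more exothermic EA.

(B)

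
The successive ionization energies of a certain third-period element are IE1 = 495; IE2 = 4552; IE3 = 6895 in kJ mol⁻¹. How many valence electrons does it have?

1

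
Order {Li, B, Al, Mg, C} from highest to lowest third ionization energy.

IE_3 is the cost of taking one more electron from the +2 cation: Li²⁺ is already 1 electron into the core; B²⁺ still has 1 valence electron; Al²⁺ still has 1 valence electron; Mg²⁺ is the bare [Ne] core; C²⁺ still has 2 valence electrons.
Core electrons are held far more tightly than valence electrons, so Mg and Li top the IE_3 order.
Valence configurations: B²⁺ [He]2s¹, Al²⁺ [Ne]3s¹, C²⁺ [He]2s².
Tabulated IE_3 (kJ/mol): Li 11815, B 3660, Al 2745, Mg 7733, C 4620.
Hence IE_3: Al < B < C < Mg < Li.

Li > Mg > C > B > Al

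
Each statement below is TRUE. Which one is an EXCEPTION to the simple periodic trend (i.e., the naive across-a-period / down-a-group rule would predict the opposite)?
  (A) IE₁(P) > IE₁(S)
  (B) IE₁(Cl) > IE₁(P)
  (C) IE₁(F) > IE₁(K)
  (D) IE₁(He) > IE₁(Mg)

The general trend: IE₁ increases across a period and decreases down a group.
(A) P (period 3, group 15) vs S (period 3, group 16): the stated order contradicts the simple trend.
(B) Cl (period 3, group 17) vs P (period 3, group 15): the stated order agrees with the simple trend.
(C) F (period 2, group 17) vs K (period 4, group 1): the stated order agrees with the simple trend.
(D) He (period 1, group 18) vs Mg (period 3, group 2): the stated order agrees with the simple trend.
The exception is (A): S (3p⁴) ionizes more easily than half-filled P (3p³) because the paired 3p electron in S is pushed out by e⁻–e⁻ repulsion.

(A)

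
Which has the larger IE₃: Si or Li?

Li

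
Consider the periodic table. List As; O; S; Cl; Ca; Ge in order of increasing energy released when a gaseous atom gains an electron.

O is in period 2, group 16; S is in period 3, group 16; Cl is in period 3, group 17; Ca is in period 4, group 2; Ge is in period 4, group 14; As is in period 4, group 15.
Adding an electron releases more energy for atoms nearer the top right (short of the noble gases).
Neither a single period nor a single group — weigh both effects.
As > Ca: As lies to the right of Ca in period 4, so the across-period effect alone puts As higher.
Ge > As: this pair runs against the simple trend — see the exception note.
O > Ge: relative to Ge, both the across-period and down-group shifts push O's electron affinity up.
S > O: this pair runs against the simple trend — see the exception note.
Cl > S: Cl lies to the right of S in period 3, so the across-period effect alone puts Cl higher.
Note the exception: Ge has a higher electron affinity than As, contrary to the simple trend — adding an electron to As's half-filled 4p³ is unfavourable, so Ge (4p²) has the more exothermic EA.
Note the exception: S has a higher electron affinity than O, contrary to the simple trend — the compact 2p subshell of O repels the added electron more than S's larger 3p does.
Tabulated electron affinity (kJ/mol): O 141, S 200, Cl 349, Ca 2, Ge 119, As 78.
So from lowest to highest: Ca < As < Ge < O < S < Cl.

Ca < As < Ge < O < S < Cl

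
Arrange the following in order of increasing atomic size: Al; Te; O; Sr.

O is in period 2, group 16; Al is in period 3, group 13; Sr is in period 5, group 2; Te is in period 5, group 16.
Radius decreases left→right (rising Z_eff, same n) and increases top→bottom (higher n).
Here both period and group differ, so the two effects have to be weighed against each other.
Al > O: relative to O, both the across-period and down-group shifts push Al's atomic radius up.
Te > Al: period and group pull opposite ways; the down-group shift dominates (136 vs 126 pm).
Sr > Te: both are in period 5; the period trend gives Sr the larger value.
Tabulated atomic radius (pm): O 63, Al 126, Sr 185, Te 136.
So from smallest to largest: O < Al < Te < Sr.

O < Al < Te < Sr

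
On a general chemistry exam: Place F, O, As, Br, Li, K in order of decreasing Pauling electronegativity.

F > O > Br > As > Li > K

Li is in period 2, group 1; O is in period 2, group 16; F is in period 2, group 17; K is in period 4, group 1; As is in period 4, group 15; Br is in period 4, group 17.
Electronegativity increases across a period and decreases down a group, tracking effective nuclear charge and atomic size.
Here both period and group differ, so the two effects have to be weighed against each other.
Li > K: Li sits above K in group 1, so the down-group effect alone puts Li higher.
As > Li: the two effects oppose for this pair; the across-period effect wins (2.18 vs 0.98).
Br > As: Br lies to the right of As in period 4, so the across-period effect alone puts Br higher.
O > Br: period and group pull opposite ways; the down-group shift dominates (3.44 vs 2.96).
F > O: F lies to the right of O in period 2, so the across-period effect alone puts F higher.
Approximate values (Pauling): Li 0.98, O 3.44, F 3.98, K 0.82, As 2.18, Br 2.96.
So from highest to lowest: F > O > Br > As > Li > K.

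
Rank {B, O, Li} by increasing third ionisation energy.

B, O, Li

Consider each +2 ion: B²⁺ still has 1 valence electron; O²⁺ still has 4 valence electrons; Li²⁺ is already 1 electron into the core.
Pulling an electron out of a noble-gas core costs far more than removing a remaining valence electron, so Li sits at the high end of IE_3.
Valence configurations: B²⁺ [He]2s¹, O²⁺ [He]2s²2p².
Tabulated IE_3 (kJ/mol): B 3660, O 5300, Li 11815.
So the third ionization energies run B < O < Li.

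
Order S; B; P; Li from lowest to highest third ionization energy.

After 2 electrons have been removed, what remains? S²⁺ still has 4 valence electrons; B²⁺ still has 1 valence electron; P²⁺ still has 3 valence electrons; Li²⁺ is already 1 electron into the core.
Pulling an electron out of a noble-gas core costs far more than removing a remaining valence electron, so Li sits at the high end of IE_3.
Valence configurations: S²⁺ [Ne]3s²3p², B²⁺ [He]2s¹, P²⁺ [Ne]3s²3p¹.
Tabulated IE_3 (kJ/mol): S 3357, B 3660, P 2914, Li 11815.
Putting it together, IE_3: P < S < B < Li.

P, S, B, Li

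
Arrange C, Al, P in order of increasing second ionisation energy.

After 1 electron has been removed, what remains? C⁺ still has 3 valence electrons; Al⁺ still has 2 valence electrons; P⁺ still has 4 valence electrons.
All are still removing valence electrons, so compare the +1 ions as you would atoms: IE_2 generally rises across a period (higher Z_eff) and falls down a group (larger shell), subject to the usual subshell exceptions.
Valence configurations: C⁺ [He]2s²2p¹, Al⁺ [Ne]3s², P⁺ [Ne]3s²3p².
Approximate IE_2 values (kJ/mol): C 2353, Al 1817, P 1907.
Overall IE_2 order: Al < P < C.

Al < P < C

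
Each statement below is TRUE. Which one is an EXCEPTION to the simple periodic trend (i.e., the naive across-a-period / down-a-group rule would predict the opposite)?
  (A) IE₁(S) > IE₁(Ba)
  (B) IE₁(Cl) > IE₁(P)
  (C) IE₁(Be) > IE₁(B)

(C)

The general trend: first ionisation energy increases across a period and decreases down a group.
(A) S (period 3, group 16) vs Ba (period 6, group 2): the stated order agrees with the simple trend.
(B) Cl (period 3, group 17) vs P (period 3, group 15): the stated order agrees with the simple trend.
(C) Be (period 2, group 2) vs B (period 2, group 13): the stated order contradicts the simple trend.
The exception is (C): removing B's lone 2p electron is easier than breaking Be's filled 2s².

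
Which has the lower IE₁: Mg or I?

Mg

Mg is in period 3, group 2; I is in period 5, group 17.
IE₁ increases left→right with effective nuclear charge and decreases top→bottom as the valence shell moves farther out.
Neither a single period nor a single group — weigh both effects.
I > Mg: period and group pull opposite ways; the across-period shift dominates (1008 vs 738 kJ/mol).
Tabulated first ionization energy (kJ/mol): Mg 738, I 1008.
So Mg has the lower IE₁ (Mg < I).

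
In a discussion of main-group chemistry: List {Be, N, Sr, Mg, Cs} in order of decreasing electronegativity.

Be is in period 2, group 2; N is in period 2, group 15; Mg is in period 3, group 2; Sr is in period 5, group 2; Cs is in period 6, group 1.
Atoms toward the upper right of the periodic table pull bonding electrons most strongly.
Here both period and group differ, so the two effects have to be weighed against each other.
Sr > Cs: relative to Cs, both the across-period and down-group shifts push Sr's electronegativity up.
Mg > Sr: they share group 2; the group trend gives Mg the larger value.
Be > Mg: they share group 2; the group trend gives Be the larger value.
N > Be: both are in period 2; the period trend gives N the larger value.
Tabulated electronegativity (Pauling): Be 1.57, N 3.04, Mg 1.31, Sr 0.95, Cs 0.79.
So from highest to lowest: N > Be > Mg > Sr > Cs.

N, Be, Mg, Sr, Cs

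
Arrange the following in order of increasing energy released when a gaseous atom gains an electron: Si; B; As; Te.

Electron affinity generally becomes more exothermic across a period toward the halogens and less exothermic down a group.
These sit on a diagonal, where the across-period and down-group effects partly cancel.
As > B: the two effects oppose for this pair; the across-period effect wins (78 vs 27 kJ/mol).
Si > As: the two effects oppose for this pair; the down-group effect wins (134 vs 78 kJ/mol).
Te > Si: the two effects oppose for this pair; the across-period effect wins (190 vs 134 kJ/mol).
Approximate values (kJ/mol): B 27, Si 134, As 78, Te 190.
So from lowest to highest: B < As < Si < Te.

B, As, Si, Te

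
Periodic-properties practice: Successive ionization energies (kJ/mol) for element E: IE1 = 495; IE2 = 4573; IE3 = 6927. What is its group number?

Group 1

Look for the largest jump between consecutive ionization energies: IE2/IE1 ≈ 9.2, far larger than any earlier ratio.
That jump marks the point where a core electron is being removed. So the atom has 1 valence electron.
A main-group element with 1 valence electron is in group 1.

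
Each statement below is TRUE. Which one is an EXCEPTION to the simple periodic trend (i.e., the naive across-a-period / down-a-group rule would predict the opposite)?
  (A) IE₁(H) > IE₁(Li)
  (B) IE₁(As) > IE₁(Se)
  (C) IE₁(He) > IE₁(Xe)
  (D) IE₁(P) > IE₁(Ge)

The general trend: first ionisation energy increases across a period and decreases down a group.
(A) H (period 1, group 1) vs Li (period 2, group 1): the stated order agrees with the simple trend.
(B) As (period 4, group 15) vs Se (period 4, group 16): the stated order contradicts the simple trend.
(C) He (period 1, group 18) vs Xe (period 5, group 18): the stated order agrees with the simple trend.
(D) P (period 3, group 15) vs Ge (period 4, group 14): the stated order agrees with the simple trend.
The exception is (B): Se (4p⁴) ionizes more easily than half-filled As (4p³).

(B)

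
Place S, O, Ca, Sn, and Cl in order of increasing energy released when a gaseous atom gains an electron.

O is in period 2, group 16; S is in period 3, group 16; Cl is in period 3, group 17; Ca is in period 4, group 2; Sn is in period 5, group 14.
Adding an electron releases more energy for atoms nearer the top right (short of the noble gases).
Here both period and group differ, so the two effects have to be weighed against each other.
Sn > Ca: period and group pull opposite ways; the across-period shift dominates (107 vs 2 kJ/mol).
O > Sn: both effects reinforce here, so O is clearly the higher of the two.
S > O: this pair runs against the simple trend — see the exception note.
Cl > S: both are in period 3; the period trend gives Cl the larger value.
Note the exception: S has a higher electron affinity than O, contrary to the simple trend — the compact 2p subshell of O repels the added electron more than S's larger 3p does.
Approximate values (kJ/mol): O 141, S 200, Cl 349, Ca 2, Sn 107.
So from lowest to highest: Ca < Sn < O < S < Cl.

Ca < Sn < O < S < Cl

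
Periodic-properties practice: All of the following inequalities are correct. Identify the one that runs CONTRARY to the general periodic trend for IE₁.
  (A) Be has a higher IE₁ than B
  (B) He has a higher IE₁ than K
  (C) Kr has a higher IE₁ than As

(A)

The general trend: IE₁ increases across a period and decreases down a group.
(A) Be (period 2, group 2) vs B (period 2, group 13): the stated order contradicts the simple trend.
(B) He (period 1, group 18) vs K (period 4, group 1): the stated order agrees with the simple trend.
(C) Kr (period 4, group 18) vs As (period 4, group 15): the stated order agrees with the simple trend.
The exception is (A): removing B's lone 2p electron is easier than breaking Be's filled 2s².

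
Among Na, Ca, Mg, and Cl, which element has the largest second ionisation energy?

IE_2 is the cost of taking one more electron from the +1 cation: Na⁺ is the bare [Ne] core; Ca⁺ still has 1 valence electron; Mg⁺ still has 1 valence electron; Cl⁺ still has 6 valence electrons.
Pulling an electron out of a noble-gas core costs far more than removing a remaining valence electron, so Na sits at the high end of IE_2.
Valence configurations: Ca⁺ [Ar]4s¹, Mg⁺ [Ne]3s¹, Cl⁺ [Ne]3s²3p⁴.
Tabulated IE_2 (kJ/mol): Na 4562, Ca 1145, Mg 1451, Cl 2298.
Overall IE_2 order: Ca < Mg < Cl < Na.

Na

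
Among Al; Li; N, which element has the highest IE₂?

Li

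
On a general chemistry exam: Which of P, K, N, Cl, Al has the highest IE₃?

N

Consider each +2 ion: P²⁺ still has 3 valence electrons; K²⁺ is already 1 electron into the core; N²⁺ still has 3 valence electrons; Cl²⁺ still has 5 valence electrons; Al²⁺ still has 1 valence electron.
Usually core removal costs more than valence removal, but here the competition is close: a tightly held n=2 valence electron can cost more to remove than an n=3 core electron, so the actual values have to decide it.
Valence configurations: P²⁺ [Ne]3s²3p¹, N²⁺ [He]2s²2p¹, Cl²⁺ [Ne]3s²3p³, Al²⁺ [Ne]3s¹.
Tabulated IE_3 (kJ/mol): P 2914, K 4420, N 4578, Cl 3822, Al 2745.
So the third ionization energies run Al < P < Cl < K < N.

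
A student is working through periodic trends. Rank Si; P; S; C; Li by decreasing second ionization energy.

After 1 electron has been removed, what remains? Si⁺ still has 3 valence electrons; P⁺ still has 4 valence electrons; S⁺ still has 5 valence electrons; C⁺ still has 3 valence electrons; Li⁺ is the bare [He] core.
Breaking into a closed-shell core is much more expensive than removing a leftover valence electron — Li has the largest IE_2 here.
Valence configurations: Si⁺ [Ne]3s²3p¹, P⁺ [Ne]3s²3p², S⁺ [Ne]3s²3p³, C⁺ [He]2s²2p¹.
Approximate IE_2 values (kJ/mol): Si 1577, P 1907, S 2252, C 2353, Li 7298.
Putting it together, IE_2: Si < P < S < C < Li.

Li > C > S > P > Si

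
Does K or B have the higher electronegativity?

B is in period 2, group 13; K is in period 4, group 1.
Smaller atoms with higher effective nuclear charge are more electronegative.
These span different periods and groups, so the two trends combine.
B > K: relative to K, both the across-period and down-group shifts push B's electronegativity up.
For reference (Pauling): B 2.04, K 0.82.
So B has the higher electronegativity (B > K).

B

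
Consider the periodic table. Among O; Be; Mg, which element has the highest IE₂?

Consider each +1 ion: O⁺ still has 5 valence electrons; Be⁺ still has 1 valence electron; Mg⁺ still has 1 valence electron.
All are still removing valence electrons, so compare the +1 ions as you would atoms: IE_2 generally rises across a period (higher Z_eff) and falls down a group (larger shell), subject to the usual subshell exceptions.
Valence configurations: O⁺ [He]2s²2p³, Be⁺ [He]2s¹, Mg⁺ [Ne]3s¹.
Tabulated IE_2 (kJ/mol): O 3388, Be 1757, Mg 1451.
Putting it together, IE_2: Mg < Be < O.

O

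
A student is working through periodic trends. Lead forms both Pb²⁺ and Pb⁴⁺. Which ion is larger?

Pb²⁺

Both ions have Z = 82 protons, but Pb⁴⁺ has lost more electrons, so its remaining electrons feel a larger effective nuclear charge per electron and are pulled in more tightly.
Higher positive charge → smaller ion, so Pb²⁺ > Pb⁴⁺.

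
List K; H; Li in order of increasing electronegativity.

K, Li, H

Smaller atoms with higher effective nuclear charge are more electronegative.
All are in group 1, so electronegativity increases up the group.
So from lowest to highest: K < Li < H.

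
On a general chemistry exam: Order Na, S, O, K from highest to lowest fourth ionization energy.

Na > O > K > S

Consider each +3 ion: Na³⁺ is already 2 electrons into the core; S³⁺ still has 3 valence electrons; O³⁺ still has 3 valence electrons; K³⁺ is already 2 electrons into the core.
Usually core removal costs more than valence removal, but here the competition is close: a tightly held n=2 valence electron can cost more to remove than an n=3 core electron, so the actual values have to decide it.
Valence configurations: S³⁺ [Ne]3s²3p¹, O³⁺ [He]2s²2p¹.
Tabulated IE_4 (kJ/mol): Na 9543, S 4556, O 7469, K 5877.
Overall IE_4 order: S < K < O < Na.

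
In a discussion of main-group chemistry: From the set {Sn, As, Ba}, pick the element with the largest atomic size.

Ba

As is in period 4, group 15; Sn is in period 5, group 14; Ba is in period 6, group 2.
Atomic radius shrinks across a period as nuclear charge pulls the same shell inward, and grows down a group as new shells are added.
Neither a single period nor a single group — weigh both effects.
Sn > As: both effects reinforce here, so Sn is clearly the larger of the two.
Ba > Sn: both effects reinforce here, so Ba is clearly the larger of the two.
Tabulated atomic radius (pm): As 121, Sn 140, Ba 196.
The largest atomic size among these belongs to Ba.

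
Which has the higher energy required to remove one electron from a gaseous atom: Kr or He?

He

He is in period 1, group 18; Kr is in period 4, group 18.
First ionization energy rises across a period (greater Z_eff holds electrons more tightly) and falls down a group (valence electrons are farther from the nucleus).
All are in group 18, so first ionization energy increases up the group.
So He has the higher energy required to remove one electron from a gaseous atom (He > Kr).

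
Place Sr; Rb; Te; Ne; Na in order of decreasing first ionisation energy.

Ne is in period 2, group 18; Na is in period 3, group 1; Rb is in period 5, group 1; Sr is in period 5, group 2; Te is in period 5, group 16.
First ionization energy rises across a period (greater Z_eff holds electrons more tightly) and falls down a group (valence electrons are farther from the nucleus).
Here both period and group differ, so the two effects have to be weighed against each other.
Na > Rb: Na sits above Rb in group 1, so the down-group effect alone puts Na higher.
Sr > Na: the two effects oppose for this pair; the across-period effect wins (550 vs 496 kJ/mol).
Te > Sr: Te lies to the right of Sr in period 5, so the across-period effect alone puts Te higher.
Ne > Te: both effects reinforce here, so Ne is clearly the higher of the two.
Approximate values (kJ/mol): Ne 2081, Na 496, Rb 403, Sr 550, Te 869.
So from highest to lowest: Ne > Te > Sr > Na > Rb.

Ne > Te > Sr > Na > Rb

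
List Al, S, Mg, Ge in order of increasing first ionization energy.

Al, Mg, Ge, S

First ionization energy rises across a period (greater Z_eff holds electrons more tightly) and falls down a group (valence electrons are farther from the nucleus).
Neither a single period nor a single group — weigh both effects.
Mg > Al: this pair runs against the simple trend — see the exception note.
Ge > Mg: period and group pull opposite ways; the across-period shift dominates (762 vs 738 kJ/mol).
S > Ge: both effects reinforce here, so S is clearly the higher of the two.
Note the exception: Mg has a higher first ionization energy than Al, contrary to the simple trend — Al's single 3p electron is easier to remove than one from Mg's filled 3s².
Approximate values (kJ/mol): Mg 738, Al 578, S 1000, Ge 762.
So from lowest to highest: Al < Mg < Ge < S.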